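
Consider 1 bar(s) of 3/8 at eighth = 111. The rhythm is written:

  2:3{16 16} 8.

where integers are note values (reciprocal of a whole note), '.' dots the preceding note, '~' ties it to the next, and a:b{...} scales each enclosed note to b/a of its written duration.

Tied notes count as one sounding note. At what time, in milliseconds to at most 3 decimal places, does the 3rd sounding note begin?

1. 0.0ms @ 0 + 405.405ms (3/4)
2. 405.405ms @ 3/4 + 405.405ms (3/4)
3. 810.811ms @ 3/2 + 810.811ms (3/2)

note 3 onset = 3/2b = 810.811ms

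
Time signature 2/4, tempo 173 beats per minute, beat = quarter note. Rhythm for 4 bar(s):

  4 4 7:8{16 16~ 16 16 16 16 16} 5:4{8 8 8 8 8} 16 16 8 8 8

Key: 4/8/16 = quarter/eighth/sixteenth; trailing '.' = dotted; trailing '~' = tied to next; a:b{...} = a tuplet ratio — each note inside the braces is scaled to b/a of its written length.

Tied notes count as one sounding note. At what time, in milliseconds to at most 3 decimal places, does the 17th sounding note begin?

note 17 onset = 7b = 2427.746ms

1. 0.0ms @ 0 + 346.821ms (1)
2. 346.821ms @ 1 + 346.821ms (1)
3. 693.642ms @ 2 + 99.092ms (2/7)
4. 792.733ms @ 16/7 + 198.183ms (4/7)
5. 990.917ms @ 20/7 + 99.092ms (2/7)
6. 1090.008ms @ 22/7 + 99.092ms (2/7)
7. 1189.1ms @ 24/7 + 99.092ms (2/7)
8. 1288.192ms @ 26/7 + 99.092ms (2/7)
9. 1387.283ms @ 4 + 138.728ms (2/5)
10. 1526.012ms @ 22/5 + 138.728ms (2/5)
11. 1664.74ms @ 24/5 + 138.728ms (2/5)
12. 1803.468ms @ 26/5 + 138.728ms (2/5)
13. 1942.197ms @ 28/5 + 138.728ms (2/5)
14. 2080.925ms @ 6 + 86.705ms (1/4)
15. 2167.63ms @ 25/4 + 86.705ms (1/4)
16. 2254.335ms @ 13/2 + 173.41ms (1/2)
17. 2427.746ms @ 7 + 173.41ms (1/2)
18. 2601.156ms @ 15/2 + 173.41ms (1/2)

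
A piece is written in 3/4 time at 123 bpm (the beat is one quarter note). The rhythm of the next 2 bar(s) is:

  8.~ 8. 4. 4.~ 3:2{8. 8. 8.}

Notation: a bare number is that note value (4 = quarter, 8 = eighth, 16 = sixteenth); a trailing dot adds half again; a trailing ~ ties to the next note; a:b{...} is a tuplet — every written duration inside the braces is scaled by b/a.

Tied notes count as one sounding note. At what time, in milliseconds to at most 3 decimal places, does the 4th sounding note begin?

1. 0.0ms @ 0 + 731.707ms (3/2)
2. 731.707ms @ 3/2 + 731.707ms (3/2)
3. 1463.415ms @ 3 + 975.61ms (2)
4. 2439.024ms @ 5 + 243.902ms (1/2)
5. 2682.927ms @ 11/2 + 243.902ms (1/2)

note 4 onset = 5b = 2439.024ms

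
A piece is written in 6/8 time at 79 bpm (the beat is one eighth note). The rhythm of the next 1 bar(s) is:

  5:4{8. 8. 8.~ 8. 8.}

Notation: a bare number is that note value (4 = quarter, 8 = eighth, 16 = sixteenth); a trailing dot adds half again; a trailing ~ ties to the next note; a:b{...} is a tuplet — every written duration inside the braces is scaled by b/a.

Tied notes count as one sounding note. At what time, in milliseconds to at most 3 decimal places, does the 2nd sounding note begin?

1. 0.0ms @ 0 + 911.392ms (6/5)
2. 911.392ms @ 6/5 + 911.392ms (6/5)
3. 1822.785ms @ 12/5 + 1822.785ms (12/5)
4. 3645.57ms @ 24/5 + 911.392ms (6/5)

note 2 onset = 6/5b = 911.392ms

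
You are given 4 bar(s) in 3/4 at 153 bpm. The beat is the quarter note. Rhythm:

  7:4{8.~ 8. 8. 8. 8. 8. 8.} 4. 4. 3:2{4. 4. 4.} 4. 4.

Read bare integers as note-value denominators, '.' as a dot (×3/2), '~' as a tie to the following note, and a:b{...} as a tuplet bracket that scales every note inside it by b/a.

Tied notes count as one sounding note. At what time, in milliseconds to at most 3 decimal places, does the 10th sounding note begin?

note 10 onset = 7b = 2745.098ms

1. 0.0ms @ 0 + 336.134ms (6/7)
2. 336.134ms @ 6/7 + 168.067ms (3/7)
3. 504.202ms @ 9/7 + 168.067ms (3/7)
4. 672.269ms @ 12/7 + 168.067ms (3/7)
5. 840.336ms @ 15/7 + 168.067ms (3/7)
6. 1008.403ms @ 18/7 + 168.067ms (3/7)
7. 1176.471ms @ 3 + 588.235ms (3/2)
8. 1764.706ms @ 9/2 + 588.235ms (3/2)
9. 2352.941ms @ 6 + 392.157ms (1)
10. 2745.098ms @ 7 + 392.157ms (1)
11. 3137.255ms @ 8 + 392.157ms (1)
12. 3529.412ms @ 9 + 588.235ms (3/2)
13. 4117.647ms @ 21/2 + 588.235ms (3/2)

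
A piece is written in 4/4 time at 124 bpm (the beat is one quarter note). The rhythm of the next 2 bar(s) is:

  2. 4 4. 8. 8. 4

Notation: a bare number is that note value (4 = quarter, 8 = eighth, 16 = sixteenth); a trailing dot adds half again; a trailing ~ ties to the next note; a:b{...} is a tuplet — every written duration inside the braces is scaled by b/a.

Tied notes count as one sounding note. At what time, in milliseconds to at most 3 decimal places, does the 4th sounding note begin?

1. 0.0ms @ 0 + 1451.613ms (3)
2. 1451.613ms @ 3 + 483.871ms (1)
3. 1935.484ms @ 4 + 725.806ms (3/2)
4. 2661.29ms @ 11/2 + 362.903ms (3/4)
5. 3024.194ms @ 25/4 + 362.903ms (3/4)
6. 3387.097ms @ 7 + 483.871ms (1)

note 4 onset = 11/2b = 2661.29ms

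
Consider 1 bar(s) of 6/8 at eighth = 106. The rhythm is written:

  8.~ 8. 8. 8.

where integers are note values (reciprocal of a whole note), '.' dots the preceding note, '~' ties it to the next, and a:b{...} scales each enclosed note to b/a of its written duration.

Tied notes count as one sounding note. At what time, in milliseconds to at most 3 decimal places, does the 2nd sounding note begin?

1. 0.0ms @ 0 + 1698.113ms (3)
2. 1698.113ms @ 3 + 849.057ms (3/2)
3. 2547.17ms @ 9/2 + 849.057ms (3/2)

note 2 onset = 3b = 1698.113ms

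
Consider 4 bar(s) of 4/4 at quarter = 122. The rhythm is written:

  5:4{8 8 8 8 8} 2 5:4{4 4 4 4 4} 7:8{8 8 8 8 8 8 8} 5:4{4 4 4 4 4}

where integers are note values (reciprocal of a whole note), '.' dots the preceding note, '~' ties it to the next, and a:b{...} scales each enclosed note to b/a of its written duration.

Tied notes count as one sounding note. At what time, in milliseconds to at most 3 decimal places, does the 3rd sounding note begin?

note 3 onset = 4/5b = 393.443ms

1. 0.0ms @ 0 + 196.721ms (2/5)
2. 196.721ms @ 2/5 + 196.721ms (2/5)
3. 393.443ms @ 4/5 + 196.721ms (2/5)
4. 590.164ms @ 6/5 + 196.721ms (2/5)
5. 786.885ms @ 8/5 + 196.721ms (2/5)
6. 983.607ms @ 2 + 983.607ms (2)
7. 1967.213ms @ 4 + 393.443ms (4/5)
8. 2360.656ms @ 24/5 + 393.443ms (4/5)
9. 2754.098ms @ 28/5 + 393.443ms (4/5)
10. 3147.541ms @ 32/5 + 393.443ms (4/5)
11. 3540.984ms @ 36/5 + 393.443ms (4/5)
12. 3934.426ms @ 8 + 281.03ms (4/7)
13. 4215.457ms @ 60/7 + 281.03ms (4/7)
14. 4496.487ms @ 64/7 + 281.03ms (4/7)
15. 4777.518ms @ 68/7 + 281.03ms (4/7)
16. 5058.548ms @ 72/7 + 281.03ms (4/7)
17. 5339.578ms @ 76/7 + 281.03ms (4/7)
18. 5620.609ms @ 80/7 + 281.03ms (4/7)
19. 5901.639ms @ 12 + 393.443ms (4/5)
20. 6295.082ms @ 64/5 + 393.443ms (4/5)
21. 6688.525ms @ 68/5 + 393.443ms (4/5)
22. 7081.967ms @ 72/5 + 393.443ms (4/5)
23. 7475.41ms @ 76/5 + 393.443ms (4/5)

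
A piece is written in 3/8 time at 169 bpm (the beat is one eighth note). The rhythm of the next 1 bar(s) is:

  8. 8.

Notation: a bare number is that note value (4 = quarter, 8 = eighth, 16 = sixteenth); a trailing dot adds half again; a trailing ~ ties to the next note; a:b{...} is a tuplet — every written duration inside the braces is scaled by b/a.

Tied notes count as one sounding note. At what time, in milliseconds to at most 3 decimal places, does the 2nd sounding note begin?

1. 0.0ms @ 0 + 532.544ms (3/2)
2. 532.544ms @ 3/2 + 532.544ms (3/2)

note 2 onset = 3/2b = 532.544ms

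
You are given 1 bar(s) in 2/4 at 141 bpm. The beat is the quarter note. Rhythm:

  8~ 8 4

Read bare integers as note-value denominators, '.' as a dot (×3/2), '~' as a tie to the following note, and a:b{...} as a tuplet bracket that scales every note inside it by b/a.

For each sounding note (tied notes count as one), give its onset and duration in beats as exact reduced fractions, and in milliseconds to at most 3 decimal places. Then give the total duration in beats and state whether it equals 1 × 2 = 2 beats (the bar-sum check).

1) 0.0ms=0b +425.532ms=1b
2) 425.532ms=1b +425.532ms=1b
Σ=2b of 2 (141bpm 2/4) — PASS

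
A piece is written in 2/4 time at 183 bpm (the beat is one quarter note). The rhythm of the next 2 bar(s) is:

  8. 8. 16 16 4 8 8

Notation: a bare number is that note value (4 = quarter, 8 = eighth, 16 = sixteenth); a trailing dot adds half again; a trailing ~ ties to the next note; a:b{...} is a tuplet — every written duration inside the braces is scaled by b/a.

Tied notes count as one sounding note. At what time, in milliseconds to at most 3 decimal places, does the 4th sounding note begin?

1. 0.0ms @ 0 + 245.902ms (3/4)
2. 245.902ms @ 3/4 + 245.902ms (3/4)
3. 491.803ms @ 3/2 + 81.967ms (1/4)
4. 573.77ms @ 7/4 + 81.967ms (1/4)
5. 655.738ms @ 2 + 327.869ms (1)
6. 983.607ms @ 3 + 163.934ms (1/2)
7. 1147.541ms @ 7/2 + 163.934ms (1/2)

note 4 onset = 7/4b = 573.77ms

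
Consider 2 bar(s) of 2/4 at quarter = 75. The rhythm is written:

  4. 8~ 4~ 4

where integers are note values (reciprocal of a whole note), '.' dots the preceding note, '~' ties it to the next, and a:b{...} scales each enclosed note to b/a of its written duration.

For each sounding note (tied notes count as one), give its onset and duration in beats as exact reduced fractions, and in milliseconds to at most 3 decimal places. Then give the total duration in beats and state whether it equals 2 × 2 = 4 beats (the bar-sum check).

1) 0.0ms=0b +1200.0ms=3/2b
2) 1200.0ms=3/2b +2000.0ms=5/2b
Σ=4b of 4 (75bpm 2/4) — PASS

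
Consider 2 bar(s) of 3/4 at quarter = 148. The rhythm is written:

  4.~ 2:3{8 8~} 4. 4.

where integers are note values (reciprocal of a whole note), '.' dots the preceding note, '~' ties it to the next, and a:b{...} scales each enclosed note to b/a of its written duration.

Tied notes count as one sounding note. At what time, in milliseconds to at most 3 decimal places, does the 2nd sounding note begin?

1. 0.0ms @ 0 + 912.162ms (9/4)
2. 912.162ms @ 9/4 + 912.162ms (9/4)
3. 1824.324ms @ 9/2 + 608.108ms (3/2)

note 2 onset = 9/4b = 912.162ms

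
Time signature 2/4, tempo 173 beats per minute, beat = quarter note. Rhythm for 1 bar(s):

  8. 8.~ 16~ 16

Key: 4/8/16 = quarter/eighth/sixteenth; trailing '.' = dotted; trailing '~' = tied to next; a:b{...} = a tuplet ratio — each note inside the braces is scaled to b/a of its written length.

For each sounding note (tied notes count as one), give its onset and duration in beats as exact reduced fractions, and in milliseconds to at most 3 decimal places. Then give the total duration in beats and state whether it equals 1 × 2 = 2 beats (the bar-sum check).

1) 0.0ms=0b +260.116ms=3/4b
2) 260.116ms=3/4b +433.526ms=5/4b
Σ=2b of 2 (173bpm 2/4) — PASS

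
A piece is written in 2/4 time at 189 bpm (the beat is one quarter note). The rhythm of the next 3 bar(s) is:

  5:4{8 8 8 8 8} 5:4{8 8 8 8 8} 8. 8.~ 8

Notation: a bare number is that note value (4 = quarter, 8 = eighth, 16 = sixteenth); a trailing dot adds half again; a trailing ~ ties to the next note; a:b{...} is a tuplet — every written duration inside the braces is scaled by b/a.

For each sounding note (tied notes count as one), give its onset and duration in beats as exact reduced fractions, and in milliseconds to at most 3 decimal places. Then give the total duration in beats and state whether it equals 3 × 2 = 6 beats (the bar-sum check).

1) 0.0ms=0b +126.984ms=2/5b
2) 126.984ms=2/5b +126.984ms=2/5b
3) 253.968ms=4/5b +126.984ms=2/5b
4) 380.952ms=6/5b +126.984ms=2/5b
5) 507.937ms=8/5b +126.984ms=2/5b
6) 634.921ms=2b +126.984ms=2/5b
7) 761.905ms=12/5b +126.984ms=2/5b
8) 888.889ms=14/5b +126.984ms=2/5b
9) 1015.873ms=16/5b +126.984ms=2/5b
10) 1142.857ms=18/5b +126.984ms=2/5b
11) 1269.841ms=4b +238.095ms=3/4b
12) 1507.937ms=19/4b +396.825ms=5/4b
Σ=6b of 6 (189bpm 2/4) — PASS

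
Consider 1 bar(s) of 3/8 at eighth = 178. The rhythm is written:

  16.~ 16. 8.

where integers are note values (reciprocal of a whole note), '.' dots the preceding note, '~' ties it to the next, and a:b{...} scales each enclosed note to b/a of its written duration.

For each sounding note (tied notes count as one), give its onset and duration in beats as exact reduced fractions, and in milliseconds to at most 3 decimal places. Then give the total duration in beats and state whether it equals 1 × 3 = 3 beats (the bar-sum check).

1) 0.0ms=0b +505.618ms=3/2b
2) 505.618ms=3/2b +505.618ms=3/2b
Σ=3b of 3 (178bpm 3/8) — PASS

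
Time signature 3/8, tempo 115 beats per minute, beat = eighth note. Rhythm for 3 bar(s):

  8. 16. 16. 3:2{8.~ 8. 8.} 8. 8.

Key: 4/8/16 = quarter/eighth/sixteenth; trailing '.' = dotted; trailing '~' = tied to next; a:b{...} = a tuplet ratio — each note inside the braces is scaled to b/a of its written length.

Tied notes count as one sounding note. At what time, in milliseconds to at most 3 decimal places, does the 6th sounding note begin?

note 6 onset = 6b = 3130.435ms

1. 0.0ms @ 0 + 782.609ms (3/2)
2. 782.609ms @ 3/2 + 391.304ms (3/4)
3. 1173.913ms @ 9/4 + 391.304ms (3/4)
4. 1565.217ms @ 3 + 1043.478ms (2)
5. 2608.696ms @ 5 + 521.739ms (1)
6. 3130.435ms @ 6 + 782.609ms (3/2)
7. 3913.043ms @ 15/2 + 782.609ms (3/2)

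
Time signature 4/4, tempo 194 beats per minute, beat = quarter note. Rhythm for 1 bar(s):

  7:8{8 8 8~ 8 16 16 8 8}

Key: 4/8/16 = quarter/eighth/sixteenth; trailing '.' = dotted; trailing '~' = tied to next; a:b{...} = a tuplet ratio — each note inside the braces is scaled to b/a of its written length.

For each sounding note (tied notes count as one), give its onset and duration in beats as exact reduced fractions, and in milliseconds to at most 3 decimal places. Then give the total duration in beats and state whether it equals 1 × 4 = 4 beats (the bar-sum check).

1) 0.0ms=0b +176.73ms=4/7b
2) 176.73ms=4/7b +176.73ms=4/7b
3) 353.461ms=8/7b +353.461ms=8/7b
4) 706.922ms=16/7b +88.365ms=2/7b
5) 795.287ms=18/7b +88.365ms=2/7b
6) 883.652ms=20/7b +176.73ms=4/7b
7) 1060.383ms=24/7b +176.73ms=4/7b
Σ=4b of 4 (194bpm 4/4) — PASS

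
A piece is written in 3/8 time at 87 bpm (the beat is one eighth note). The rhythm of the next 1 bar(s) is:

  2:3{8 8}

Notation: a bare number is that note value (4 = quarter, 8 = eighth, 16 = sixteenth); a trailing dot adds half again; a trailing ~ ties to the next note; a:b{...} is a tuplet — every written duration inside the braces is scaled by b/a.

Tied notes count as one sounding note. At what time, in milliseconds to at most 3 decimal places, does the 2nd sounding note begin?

1. 0.0ms @ 0 + 1034.483ms (3/2)
2. 1034.483ms @ 3/2 + 1034.483ms (3/2)

note 2 onset = 3/2b = 1034.483ms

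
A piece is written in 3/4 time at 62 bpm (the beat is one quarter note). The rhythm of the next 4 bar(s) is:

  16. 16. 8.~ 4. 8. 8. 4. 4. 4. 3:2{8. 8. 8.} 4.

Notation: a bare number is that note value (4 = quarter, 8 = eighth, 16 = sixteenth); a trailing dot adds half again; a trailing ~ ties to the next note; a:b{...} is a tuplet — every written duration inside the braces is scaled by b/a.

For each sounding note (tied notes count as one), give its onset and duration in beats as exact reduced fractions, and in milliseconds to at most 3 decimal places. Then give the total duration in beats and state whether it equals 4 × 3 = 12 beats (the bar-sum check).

1) 0.0ms=0b +362.903ms=3/8b
2) 362.903ms=3/8b +362.903ms=3/8b
3) 725.806ms=3/4b +2177.419ms=9/4b
4) 2903.226ms=3b +725.806ms=3/4b
5) 3629.032ms=15/4b +725.806ms=3/4b
6) 4354.839ms=9/2b +1451.613ms=3/2b
7) 5806.452ms=6b +1451.613ms=3/2b
8) 7258.065ms=15/2b +1451.613ms=3/2b
9) 8709.677ms=9b +483.871ms=1/2b
10) 9193.548ms=19/2b +483.871ms=1/2b
11) 9677.419ms=10b +483.871ms=1/2b
12) 10161.29ms=21/2b +1451.613ms=3/2b
Σ=12b of 12 (62bpm 3/4) — PASS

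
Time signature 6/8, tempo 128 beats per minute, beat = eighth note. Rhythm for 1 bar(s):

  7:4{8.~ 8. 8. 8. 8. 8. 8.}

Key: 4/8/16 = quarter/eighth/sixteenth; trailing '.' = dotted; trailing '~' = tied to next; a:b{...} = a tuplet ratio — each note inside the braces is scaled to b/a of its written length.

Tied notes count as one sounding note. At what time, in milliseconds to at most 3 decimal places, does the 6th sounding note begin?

note 6 onset = 36/7b = 2410.714ms

1. 0.0ms @ 0 + 803.571ms (12/7)
2. 803.571ms @ 12/7 + 401.786ms (6/7)
3. 1205.357ms @ 18/7 + 401.786ms (6/7)
4. 1607.143ms @ 24/7 + 401.786ms (6/7)
5. 2008.929ms @ 30/7 + 401.786ms (6/7)
6. 2410.714ms @ 36/7 + 401.786ms (6/7)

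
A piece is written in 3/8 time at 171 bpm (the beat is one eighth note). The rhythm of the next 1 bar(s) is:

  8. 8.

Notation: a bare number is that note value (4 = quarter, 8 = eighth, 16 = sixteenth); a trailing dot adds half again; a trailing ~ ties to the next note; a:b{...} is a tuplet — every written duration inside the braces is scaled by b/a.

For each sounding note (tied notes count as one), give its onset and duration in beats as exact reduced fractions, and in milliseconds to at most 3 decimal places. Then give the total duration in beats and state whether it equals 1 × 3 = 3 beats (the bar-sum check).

1) 0.0ms=0b +526.316ms=3/2b
2) 526.316ms=3/2b +526.316ms=3/2b
Σ=3b of 3 (171bpm 3/8) — PASS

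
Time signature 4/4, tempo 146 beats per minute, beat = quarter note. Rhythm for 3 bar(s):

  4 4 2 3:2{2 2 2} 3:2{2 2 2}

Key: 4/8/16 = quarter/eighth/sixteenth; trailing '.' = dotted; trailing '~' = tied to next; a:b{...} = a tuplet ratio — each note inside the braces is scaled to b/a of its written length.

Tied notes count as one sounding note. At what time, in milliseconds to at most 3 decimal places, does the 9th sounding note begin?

note 9 onset = 32/3b = 4383.562ms

1. 0.0ms @ 0 + 410.959ms (1)
2. 410.959ms @ 1 + 410.959ms (1)
3. 821.918ms @ 2 + 821.918ms (2)
4. 1643.836ms @ 4 + 547.945ms (4/3)
5. 2191.781ms @ 16/3 + 547.945ms (4/3)
6. 2739.726ms @ 20/3 + 547.945ms (4/3)
7. 3287.671ms @ 8 + 547.945ms (4/3)
8. 3835.616ms @ 28/3 + 547.945ms (4/3)
9. 4383.562ms @ 32/3 + 547.945ms (4/3)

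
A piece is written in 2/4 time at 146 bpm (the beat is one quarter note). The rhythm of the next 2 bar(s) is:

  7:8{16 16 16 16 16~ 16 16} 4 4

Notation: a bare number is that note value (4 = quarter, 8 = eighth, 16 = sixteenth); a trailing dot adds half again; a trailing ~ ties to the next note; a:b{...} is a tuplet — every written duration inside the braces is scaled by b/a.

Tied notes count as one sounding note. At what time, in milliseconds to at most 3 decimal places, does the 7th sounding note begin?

note 7 onset = 2b = 821.918ms

1. 0.0ms @ 0 + 117.417ms (2/7)
2. 117.417ms @ 2/7 + 117.417ms (2/7)
3. 234.834ms @ 4/7 + 117.417ms (2/7)
4. 352.25ms @ 6/7 + 117.417ms (2/7)
5. 469.667ms @ 8/7 + 234.834ms (4/7)
6. 704.501ms @ 12/7 + 117.417ms (2/7)
7. 821.918ms @ 2 + 410.959ms (1)
8. 1232.877ms @ 3 + 410.959ms (1)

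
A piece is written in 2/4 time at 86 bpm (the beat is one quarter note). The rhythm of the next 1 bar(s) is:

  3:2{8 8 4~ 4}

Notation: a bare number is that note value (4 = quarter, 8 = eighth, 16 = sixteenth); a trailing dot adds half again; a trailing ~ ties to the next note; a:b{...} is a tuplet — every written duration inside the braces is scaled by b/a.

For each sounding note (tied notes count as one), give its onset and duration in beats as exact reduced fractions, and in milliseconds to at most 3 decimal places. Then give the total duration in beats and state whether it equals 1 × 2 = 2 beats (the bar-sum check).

1) 0.0ms=0b +232.558ms=1/3b
2) 232.558ms=1/3b +232.558ms=1/3b
3) 465.116ms=2/3b +930.233ms=4/3b
Σ=2b of 2 (86bpm 2/4) — PASS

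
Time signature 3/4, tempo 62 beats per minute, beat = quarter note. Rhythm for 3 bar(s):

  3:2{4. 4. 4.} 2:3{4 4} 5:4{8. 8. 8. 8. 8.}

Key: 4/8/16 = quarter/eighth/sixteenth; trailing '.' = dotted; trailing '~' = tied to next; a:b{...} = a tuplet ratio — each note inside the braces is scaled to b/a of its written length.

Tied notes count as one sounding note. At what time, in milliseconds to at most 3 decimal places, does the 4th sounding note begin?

1. 0.0ms @ 0 + 967.742ms (1)
2. 967.742ms @ 1 + 967.742ms (1)
3. 1935.484ms @ 2 + 967.742ms (1)
4. 2903.226ms @ 3 + 1451.613ms (3/2)
5. 4354.839ms @ 9/2 + 1451.613ms (3/2)
6. 5806.452ms @ 6 + 580.645ms (3/5)
7. 6387.097ms @ 33/5 + 580.645ms (3/5)
8. 6967.742ms @ 36/5 + 580.645ms (3/5)
9. 7548.387ms @ 39/5 + 580.645ms (3/5)
10. 8129.032ms @ 42/5 + 580.645ms (3/5)

note 4 onset = 3b = 2903.226ms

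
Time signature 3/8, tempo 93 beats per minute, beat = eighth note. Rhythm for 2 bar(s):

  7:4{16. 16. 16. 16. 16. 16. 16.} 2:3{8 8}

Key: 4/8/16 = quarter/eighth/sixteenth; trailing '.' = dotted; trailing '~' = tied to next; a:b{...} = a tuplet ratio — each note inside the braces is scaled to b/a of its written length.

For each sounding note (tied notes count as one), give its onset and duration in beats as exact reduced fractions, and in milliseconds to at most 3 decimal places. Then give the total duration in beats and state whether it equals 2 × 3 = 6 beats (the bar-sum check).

1) 0.0ms=0b +276.498ms=3/7b
2) 276.498ms=3/7b +276.498ms=3/7b
3) 552.995ms=6/7b +276.498ms=3/7b
4) 829.493ms=9/7b +276.498ms=3/7b
5) 1105.991ms=12/7b +276.498ms=3/7b
6) 1382.488ms=15/7b +276.498ms=3/7b
7) 1658.986ms=18/7b +276.498ms=3/7b
8) 1935.484ms=3b +967.742ms=3/2b
9) 2903.226ms=9/2b +967.742ms=3/2b
Σ=6b of 6 (93bpm 3/8) — PASS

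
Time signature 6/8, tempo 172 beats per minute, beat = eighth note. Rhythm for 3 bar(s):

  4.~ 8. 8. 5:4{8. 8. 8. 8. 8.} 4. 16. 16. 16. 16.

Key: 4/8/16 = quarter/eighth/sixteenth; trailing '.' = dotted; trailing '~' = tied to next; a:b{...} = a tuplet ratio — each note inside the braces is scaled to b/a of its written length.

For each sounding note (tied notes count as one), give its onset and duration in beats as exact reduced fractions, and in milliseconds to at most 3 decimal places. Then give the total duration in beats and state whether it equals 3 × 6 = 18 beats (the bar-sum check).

1) 0.0ms=0b +1569.767ms=9/2b
2) 1569.767ms=9/2b +523.256ms=3/2b
3) 2093.023ms=6b +418.605ms=6/5b
4) 2511.628ms=36/5b +418.605ms=6/5b
5) 2930.233ms=42/5b +418.605ms=6/5b
6) 3348.837ms=48/5b +418.605ms=6/5b
7) 3767.442ms=54/5b +418.605ms=6/5b
8) 4186.047ms=12b +1046.512ms=3b
9) 5232.558ms=15b +261.628ms=3/4b
10) 5494.186ms=63/4b +261.628ms=3/4b
11) 5755.814ms=33/2b +261.628ms=3/4b
12) 6017.442ms=69/4b +261.628ms=3/4b
Σ=18b of 18 (172bpm 6/8) — PASS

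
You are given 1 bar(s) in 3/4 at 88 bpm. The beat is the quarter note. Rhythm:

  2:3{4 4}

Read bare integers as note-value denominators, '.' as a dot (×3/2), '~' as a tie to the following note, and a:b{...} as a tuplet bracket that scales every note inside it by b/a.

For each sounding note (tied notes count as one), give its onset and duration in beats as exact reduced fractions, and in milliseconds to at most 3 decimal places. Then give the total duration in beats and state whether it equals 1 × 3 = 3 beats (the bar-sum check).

1) 0.0ms=0b +1022.727ms=3/2b
2) 1022.727ms=3/2b +1022.727ms=3/2b
Σ=3b of 3 (88bpm 3/4) — PASS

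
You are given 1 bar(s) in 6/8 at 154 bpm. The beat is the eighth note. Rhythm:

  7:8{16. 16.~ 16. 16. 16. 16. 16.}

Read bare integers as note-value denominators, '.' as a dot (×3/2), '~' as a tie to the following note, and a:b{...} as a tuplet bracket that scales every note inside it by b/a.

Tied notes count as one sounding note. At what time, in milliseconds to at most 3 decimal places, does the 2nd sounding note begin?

note 2 onset = 6/7b = 333.952ms

1. 0.0ms @ 0 + 333.952ms (6/7)
2. 333.952ms @ 6/7 + 667.904ms (12/7)
3. 1001.855ms @ 18/7 + 333.952ms (6/7)
4. 1335.807ms @ 24/7 + 333.952ms (6/7)
5. 1669.759ms @ 30/7 + 333.952ms (6/7)
6. 2003.711ms @ 36/7 + 333.952ms (6/7)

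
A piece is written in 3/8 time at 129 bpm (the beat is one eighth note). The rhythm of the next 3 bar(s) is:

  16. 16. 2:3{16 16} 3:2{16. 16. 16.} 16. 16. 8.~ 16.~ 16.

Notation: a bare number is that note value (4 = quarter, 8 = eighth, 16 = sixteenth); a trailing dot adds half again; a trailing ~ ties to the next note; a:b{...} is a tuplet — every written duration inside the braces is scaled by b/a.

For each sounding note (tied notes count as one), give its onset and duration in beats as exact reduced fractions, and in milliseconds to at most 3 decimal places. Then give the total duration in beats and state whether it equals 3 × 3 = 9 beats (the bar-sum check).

1) 0.0ms=0b +348.837ms=3/4b
2) 348.837ms=3/4b +348.837ms=3/4b
3) 697.674ms=3/2b +348.837ms=3/4b
4) 1046.512ms=9/4b +348.837ms=3/4b
5) 1395.349ms=3b +232.558ms=1/2b
6) 1627.907ms=7/2b +232.558ms=1/2b
7) 1860.465ms=4b +232.558ms=1/2b
8) 2093.023ms=9/2b +348.837ms=3/4b
9) 2441.86ms=21/4b +348.837ms=3/4b
10) 2790.698ms=6b +1395.349ms=3b
Σ=9b of 9 (129bpm 3/8) — PASS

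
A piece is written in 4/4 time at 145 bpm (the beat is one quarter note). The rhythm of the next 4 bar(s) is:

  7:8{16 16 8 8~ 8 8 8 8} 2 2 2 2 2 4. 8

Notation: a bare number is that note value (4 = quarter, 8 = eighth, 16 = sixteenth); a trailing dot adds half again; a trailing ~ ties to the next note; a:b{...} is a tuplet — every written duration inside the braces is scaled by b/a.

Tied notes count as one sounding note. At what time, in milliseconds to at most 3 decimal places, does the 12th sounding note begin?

note 12 onset = 12b = 4965.517ms

1. 0.0ms @ 0 + 118.227ms (2/7)
2. 118.227ms @ 2/7 + 118.227ms (2/7)
3. 236.453ms @ 4/7 + 236.453ms (4/7)
4. 472.906ms @ 8/7 + 472.906ms (8/7)
5. 945.813ms @ 16/7 + 236.453ms (4/7)
6. 1182.266ms @ 20/7 + 236.453ms (4/7)
7. 1418.719ms @ 24/7 + 236.453ms (4/7)
8. 1655.172ms @ 4 + 827.586ms (2)
9. 2482.759ms @ 6 + 827.586ms (2)
10. 3310.345ms @ 8 + 827.586ms (2)
11. 4137.931ms @ 10 + 827.586ms (2)
12. 4965.517ms @ 12 + 827.586ms (2)
13. 5793.103ms @ 14 + 620.69ms (3/2)
14. 6413.793ms @ 31/2 + 206.897ms (1/2)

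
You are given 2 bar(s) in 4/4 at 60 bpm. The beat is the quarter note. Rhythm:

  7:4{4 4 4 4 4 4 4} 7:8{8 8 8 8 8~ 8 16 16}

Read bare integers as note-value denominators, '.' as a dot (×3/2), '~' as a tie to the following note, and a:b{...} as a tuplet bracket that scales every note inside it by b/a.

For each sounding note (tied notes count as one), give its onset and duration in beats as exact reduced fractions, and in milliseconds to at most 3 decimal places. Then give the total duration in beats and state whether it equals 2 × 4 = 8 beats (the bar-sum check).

1) 0.0ms=0b +571.429ms=4/7b
2) 571.429ms=4/7b +571.429ms=4/7b
3) 1142.857ms=8/7b +571.429ms=4/7b
4) 1714.286ms=12/7b +571.429ms=4/7b
5) 2285.714ms=16/7b +571.429ms=4/7b
6) 2857.143ms=20/7b +571.429ms=4/7b
7) 3428.571ms=24/7b +571.429ms=4/7b
8) 4000.0ms=4b +571.429ms=4/7b
9) 4571.429ms=32/7b +571.429ms=4/7b
10) 5142.857ms=36/7b +571.429ms=4/7b
11) 5714.286ms=40/7b +571.429ms=4/7b
12) 6285.714ms=44/7b +1142.857ms=8/7b
13) 7428.571ms=52/7b +285.714ms=2/7b
14) 7714.286ms=54/7b +285.714ms=2/7b
Σ=8b of 8 (60bpm 4/4) — PASS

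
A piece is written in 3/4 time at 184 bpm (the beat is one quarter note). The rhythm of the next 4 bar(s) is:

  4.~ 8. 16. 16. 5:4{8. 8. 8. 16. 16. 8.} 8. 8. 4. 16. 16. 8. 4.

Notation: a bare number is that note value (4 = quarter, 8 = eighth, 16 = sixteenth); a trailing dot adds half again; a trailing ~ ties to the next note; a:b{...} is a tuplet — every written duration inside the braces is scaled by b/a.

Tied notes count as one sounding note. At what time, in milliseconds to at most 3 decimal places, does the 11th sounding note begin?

1. 0.0ms @ 0 + 733.696ms (9/4)
2. 733.696ms @ 9/4 + 122.283ms (3/8)
3. 855.978ms @ 21/8 + 122.283ms (3/8)
4. 978.261ms @ 3 + 195.652ms (3/5)
5. 1173.913ms @ 18/5 + 195.652ms (3/5)
6. 1369.565ms @ 21/5 + 195.652ms (3/5)
7. 1565.217ms @ 24/5 + 97.826ms (3/10)
8. 1663.043ms @ 51/10 + 97.826ms (3/10)
9. 1760.87ms @ 27/5 + 195.652ms (3/5)
10. 1956.522ms @ 6 + 244.565ms (3/4)
11. 2201.087ms @ 27/4 + 244.565ms (3/4)
12. 2445.652ms @ 15/2 + 489.13ms (3/2)
13. 2934.783ms @ 9 + 122.283ms (3/8)
14. 3057.065ms @ 75/8 + 122.283ms (3/8)
15. 3179.348ms @ 39/4 + 244.565ms (3/4)
16. 3423.913ms @ 21/2 + 489.13ms (3/2)

note 11 onset = 27/4b = 2201.087ms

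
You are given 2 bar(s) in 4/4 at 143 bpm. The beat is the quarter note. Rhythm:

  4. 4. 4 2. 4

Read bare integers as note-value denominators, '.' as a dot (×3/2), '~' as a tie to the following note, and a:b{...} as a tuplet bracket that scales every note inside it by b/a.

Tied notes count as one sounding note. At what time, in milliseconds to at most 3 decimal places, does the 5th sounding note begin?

1. 0.0ms @ 0 + 629.371ms (3/2)
2. 629.371ms @ 3/2 + 629.371ms (3/2)
3. 1258.741ms @ 3 + 419.58ms (1)
4. 1678.322ms @ 4 + 1258.741ms (3)
5. 2937.063ms @ 7 + 419.58ms (1)

note 5 onset = 7b = 2937.063ms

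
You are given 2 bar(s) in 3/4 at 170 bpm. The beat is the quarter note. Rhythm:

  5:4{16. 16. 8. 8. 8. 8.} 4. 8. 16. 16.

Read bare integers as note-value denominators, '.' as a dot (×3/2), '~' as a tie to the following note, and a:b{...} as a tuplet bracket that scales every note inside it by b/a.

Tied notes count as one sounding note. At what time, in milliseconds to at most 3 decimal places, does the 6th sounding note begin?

1. 0.0ms @ 0 + 105.882ms (3/10)
2. 105.882ms @ 3/10 + 105.882ms (3/10)
3. 211.765ms @ 3/5 + 211.765ms (3/5)
4. 423.529ms @ 6/5 + 211.765ms (3/5)
5. 635.294ms @ 9/5 + 211.765ms (3/5)
6. 847.059ms @ 12/5 + 211.765ms (3/5)
7. 1058.824ms @ 3 + 529.412ms (3/2)
8. 1588.235ms @ 9/2 + 264.706ms (3/4)
9. 1852.941ms @ 21/4 + 132.353ms (3/8)
10. 1985.294ms @ 45/8 + 132.353ms (3/8)

note 6 onset = 12/5b = 847.059ms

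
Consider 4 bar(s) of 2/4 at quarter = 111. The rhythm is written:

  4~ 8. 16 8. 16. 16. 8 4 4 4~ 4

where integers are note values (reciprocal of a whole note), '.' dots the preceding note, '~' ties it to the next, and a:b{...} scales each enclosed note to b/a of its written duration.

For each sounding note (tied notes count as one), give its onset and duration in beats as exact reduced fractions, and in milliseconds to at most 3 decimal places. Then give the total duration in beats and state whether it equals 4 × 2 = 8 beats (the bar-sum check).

1) 0.0ms=0b +945.946ms=7/4b
2) 945.946ms=7/4b +135.135ms=1/4b
3) 1081.081ms=2b +405.405ms=3/4b
4) 1486.486ms=11/4b +202.703ms=3/8b
5) 1689.189ms=25/8b +202.703ms=3/8b
6) 1891.892ms=7/2b +270.27ms=1/2b
7) 2162.162ms=4b +540.541ms=1b
8) 2702.703ms=5b +540.541ms=1b
9) 3243.243ms=6b +1081.081ms=2b
Σ=8b of 8 (111bpm 2/4) — PASS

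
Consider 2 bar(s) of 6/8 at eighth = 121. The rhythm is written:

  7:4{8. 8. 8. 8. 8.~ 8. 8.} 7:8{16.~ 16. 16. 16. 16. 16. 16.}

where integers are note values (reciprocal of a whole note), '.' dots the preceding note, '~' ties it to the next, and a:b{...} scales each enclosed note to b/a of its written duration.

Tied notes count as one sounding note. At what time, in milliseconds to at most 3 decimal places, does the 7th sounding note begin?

1. 0.0ms @ 0 + 425.03ms (6/7)
2. 425.03ms @ 6/7 + 425.03ms (6/7)
3. 850.059ms @ 12/7 + 425.03ms (6/7)
4. 1275.089ms @ 18/7 + 425.03ms (6/7)
5. 1700.118ms @ 24/7 + 850.059ms (12/7)
6. 2550.177ms @ 36/7 + 425.03ms (6/7)
7. 2975.207ms @ 6 + 850.059ms (12/7)
8. 3825.266ms @ 54/7 + 425.03ms (6/7)
9. 4250.295ms @ 60/7 + 425.03ms (6/7)
10. 4675.325ms @ 66/7 + 425.03ms (6/7)
11. 5100.354ms @ 72/7 + 425.03ms (6/7)
12. 5525.384ms @ 78/7 + 425.03ms (6/7)

note 7 onset = 6b = 2975.207ms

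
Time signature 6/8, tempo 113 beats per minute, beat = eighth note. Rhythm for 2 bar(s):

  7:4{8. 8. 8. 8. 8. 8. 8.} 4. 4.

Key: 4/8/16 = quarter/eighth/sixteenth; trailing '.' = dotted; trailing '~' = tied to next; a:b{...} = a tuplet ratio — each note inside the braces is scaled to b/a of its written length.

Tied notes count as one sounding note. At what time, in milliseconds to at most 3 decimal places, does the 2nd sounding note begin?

1. 0.0ms @ 0 + 455.12ms (6/7)
2. 455.12ms @ 6/7 + 455.12ms (6/7)
3. 910.24ms @ 12/7 + 455.12ms (6/7)
4. 1365.36ms @ 18/7 + 455.12ms (6/7)
5. 1820.48ms @ 24/7 + 455.12ms (6/7)
6. 2275.601ms @ 30/7 + 455.12ms (6/7)
7. 2730.721ms @ 36/7 + 455.12ms (6/7)
8. 3185.841ms @ 6 + 1592.92ms (3)
9. 4778.761ms @ 9 + 1592.92ms (3)

note 2 onset = 6/7b = 455.12ms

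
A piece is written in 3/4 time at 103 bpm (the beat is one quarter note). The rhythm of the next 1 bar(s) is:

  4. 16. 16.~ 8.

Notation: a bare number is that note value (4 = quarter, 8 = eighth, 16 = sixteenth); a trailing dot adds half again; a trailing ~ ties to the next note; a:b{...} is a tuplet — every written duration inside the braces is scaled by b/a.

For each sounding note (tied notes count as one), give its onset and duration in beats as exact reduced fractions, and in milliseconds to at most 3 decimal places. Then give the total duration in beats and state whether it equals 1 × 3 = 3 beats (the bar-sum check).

1) 0.0ms=0b +873.786ms=3/2b
2) 873.786ms=3/2b +218.447ms=3/8b
3) 1092.233ms=15/8b +655.34ms=9/8b
Σ=3b of 3 (103bpm 3/4) — PASS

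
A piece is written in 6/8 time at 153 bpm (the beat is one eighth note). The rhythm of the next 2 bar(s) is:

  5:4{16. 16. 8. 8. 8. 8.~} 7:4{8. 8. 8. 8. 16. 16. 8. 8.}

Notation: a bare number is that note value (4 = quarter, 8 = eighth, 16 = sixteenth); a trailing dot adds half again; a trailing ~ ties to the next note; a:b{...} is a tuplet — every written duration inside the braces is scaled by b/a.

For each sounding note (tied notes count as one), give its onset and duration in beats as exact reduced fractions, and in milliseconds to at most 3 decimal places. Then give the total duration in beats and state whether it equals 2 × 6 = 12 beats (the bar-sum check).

1) 0.0ms=0b +235.294ms=3/5b
2) 235.294ms=3/5b +235.294ms=3/5b
3) 470.588ms=6/5b +470.588ms=6/5b
4) 941.176ms=12/5b +470.588ms=6/5b
5) 1411.765ms=18/5b +470.588ms=6/5b
6) 1882.353ms=24/5b +806.723ms=72/35b
7) 2689.076ms=48/7b +336.134ms=6/7b
8) 3025.21ms=54/7b +336.134ms=6/7b
9) 3361.345ms=60/7b +336.134ms=6/7b
10) 3697.479ms=66/7b +168.067ms=3/7b
11) 3865.546ms=69/7b +168.067ms=3/7b
12) 4033.613ms=72/7b +336.134ms=6/7b
13) 4369.748ms=78/7b +336.134ms=6/7b
Σ=12b of 12 (153bpm 6/8) — PASS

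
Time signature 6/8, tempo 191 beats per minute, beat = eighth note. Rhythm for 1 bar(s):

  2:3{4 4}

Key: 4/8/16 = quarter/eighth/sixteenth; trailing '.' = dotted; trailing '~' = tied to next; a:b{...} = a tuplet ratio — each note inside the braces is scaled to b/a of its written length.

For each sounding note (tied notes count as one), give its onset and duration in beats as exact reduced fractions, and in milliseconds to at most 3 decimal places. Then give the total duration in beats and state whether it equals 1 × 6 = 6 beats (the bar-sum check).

1) 0.0ms=0b +942.408ms=3b
2) 942.408ms=3b +942.408ms=3b
Σ=6b of 6 (191bpm 6/8) — PASS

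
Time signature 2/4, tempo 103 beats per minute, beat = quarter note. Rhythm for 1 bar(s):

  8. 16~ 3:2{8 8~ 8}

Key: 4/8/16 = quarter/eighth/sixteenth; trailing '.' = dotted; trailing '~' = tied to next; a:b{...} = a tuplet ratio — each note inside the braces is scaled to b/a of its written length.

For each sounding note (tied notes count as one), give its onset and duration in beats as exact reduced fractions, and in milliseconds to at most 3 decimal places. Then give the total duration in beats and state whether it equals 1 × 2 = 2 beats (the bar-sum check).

1) 0.0ms=0b +436.893ms=3/4b
2) 436.893ms=3/4b +339.806ms=7/12b
3) 776.699ms=4/3b +388.35ms=2/3b
Σ=2b of 2 (103bpm 2/4) — PASS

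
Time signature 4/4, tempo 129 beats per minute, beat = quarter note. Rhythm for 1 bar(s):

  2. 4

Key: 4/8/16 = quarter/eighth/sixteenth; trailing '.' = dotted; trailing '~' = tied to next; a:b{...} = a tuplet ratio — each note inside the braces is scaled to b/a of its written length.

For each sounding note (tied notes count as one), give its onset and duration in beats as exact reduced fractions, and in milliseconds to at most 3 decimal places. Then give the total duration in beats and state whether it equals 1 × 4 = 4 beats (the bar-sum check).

1) 0.0ms=0b +1395.349ms=3b
2) 1395.349ms=3b +465.116ms=1b
Σ=4b of 4 (129bpm 4/4) — PASS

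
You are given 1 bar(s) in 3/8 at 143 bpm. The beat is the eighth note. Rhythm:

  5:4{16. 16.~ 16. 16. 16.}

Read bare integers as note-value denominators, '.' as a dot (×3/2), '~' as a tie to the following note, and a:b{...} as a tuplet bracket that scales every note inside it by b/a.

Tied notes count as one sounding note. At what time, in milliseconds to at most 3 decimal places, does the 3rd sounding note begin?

1. 0.0ms @ 0 + 251.748ms (3/5)
2. 251.748ms @ 3/5 + 503.497ms (6/5)
3. 755.245ms @ 9/5 + 251.748ms (3/5)
4. 1006.993ms @ 12/5 + 251.748ms (3/5)

note 3 onset = 9/5b = 755.245ms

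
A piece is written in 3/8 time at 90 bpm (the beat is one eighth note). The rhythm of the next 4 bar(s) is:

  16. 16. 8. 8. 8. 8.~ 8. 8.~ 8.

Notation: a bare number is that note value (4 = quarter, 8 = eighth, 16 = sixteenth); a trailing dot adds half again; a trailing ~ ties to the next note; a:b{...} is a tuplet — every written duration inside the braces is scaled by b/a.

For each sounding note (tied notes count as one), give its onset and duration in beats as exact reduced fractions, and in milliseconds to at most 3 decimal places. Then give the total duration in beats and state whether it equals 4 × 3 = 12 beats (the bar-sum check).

1) 0.0ms=0b +500.0ms=3/4b
2) 500.0ms=3/4b +500.0ms=3/4b
3) 1000.0ms=3/2b +1000.0ms=3/2b
4) 2000.0ms=3b +1000.0ms=3/2b
5) 3000.0ms=9/2b +1000.0ms=3/2b
6) 4000.0ms=6b +2000.0ms=3b
7) 6000.0ms=9b +2000.0ms=3b
Σ=12b of 12 (90bpm 3/8) — PASS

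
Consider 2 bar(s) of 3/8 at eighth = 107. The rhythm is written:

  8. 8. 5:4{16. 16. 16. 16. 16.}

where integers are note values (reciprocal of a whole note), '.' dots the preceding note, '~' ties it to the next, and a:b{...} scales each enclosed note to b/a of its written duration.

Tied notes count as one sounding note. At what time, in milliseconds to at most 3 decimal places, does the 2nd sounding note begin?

note 2 onset = 3/2b = 841.121ms

1. 0.0ms @ 0 + 841.121ms (3/2)
2. 841.121ms @ 3/2 + 841.121ms (3/2)
3. 1682.243ms @ 3 + 336.449ms (3/5)
4. 2018.692ms @ 18/5 + 336.449ms (3/5)
5. 2355.14ms @ 21/5 + 336.449ms (3/5)
6. 2691.589ms @ 24/5 + 336.449ms (3/5)
7. 3028.037ms @ 27/5 + 336.449ms (3/5)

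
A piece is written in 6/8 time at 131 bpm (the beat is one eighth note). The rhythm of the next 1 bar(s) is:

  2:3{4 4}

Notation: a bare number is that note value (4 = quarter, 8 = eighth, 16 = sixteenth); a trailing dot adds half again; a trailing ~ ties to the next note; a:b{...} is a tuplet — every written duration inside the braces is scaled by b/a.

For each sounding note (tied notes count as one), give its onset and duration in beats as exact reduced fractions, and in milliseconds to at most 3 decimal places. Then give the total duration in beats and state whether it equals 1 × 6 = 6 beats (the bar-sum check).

1) 0.0ms=0b +1374.046ms=3b
2) 1374.046ms=3b +1374.046ms=3b
Σ=6b of 6 (131bpm 6/8) — PASS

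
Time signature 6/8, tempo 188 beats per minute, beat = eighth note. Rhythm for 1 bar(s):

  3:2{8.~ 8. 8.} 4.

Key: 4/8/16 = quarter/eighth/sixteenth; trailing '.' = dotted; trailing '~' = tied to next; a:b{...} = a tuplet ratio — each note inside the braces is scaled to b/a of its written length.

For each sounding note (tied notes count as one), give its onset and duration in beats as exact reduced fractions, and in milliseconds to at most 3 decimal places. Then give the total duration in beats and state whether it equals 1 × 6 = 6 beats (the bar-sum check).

1) 0.0ms=0b +638.298ms=2b
2) 638.298ms=2b +319.149ms=1b
3) 957.447ms=3b +957.447ms=3b
Σ=6b of 6 (188bpm 6/8) — PASS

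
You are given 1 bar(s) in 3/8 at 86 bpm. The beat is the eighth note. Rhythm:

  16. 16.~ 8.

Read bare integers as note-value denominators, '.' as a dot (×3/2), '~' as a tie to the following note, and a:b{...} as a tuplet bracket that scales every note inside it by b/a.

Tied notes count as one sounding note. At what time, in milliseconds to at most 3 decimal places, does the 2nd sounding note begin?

1. 0.0ms @ 0 + 523.256ms (3/4)
2. 523.256ms @ 3/4 + 1569.767ms (9/4)

note 2 onset = 3/4b = 523.256ms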